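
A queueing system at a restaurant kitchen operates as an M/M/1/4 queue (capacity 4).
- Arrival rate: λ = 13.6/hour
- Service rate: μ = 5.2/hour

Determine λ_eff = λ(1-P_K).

ρ = λ/μ = 13.6/5.2 = 2.61538
P₀ = (1-ρ)/(1-ρ^(K+1)) = (1-2.61538)/(1-2.61538^5) = -1.6154/-121.3697 = 0.01331
P_K = P₀×ρ^K = 0.0133096 × 2.61538^4 = 0.0133096 × 46.7885 = 0.6227
λ_eff = λ(1-P_K) = 13.6 × (1 - 0.622736) = 13.6 × 0.377264 = 5.1308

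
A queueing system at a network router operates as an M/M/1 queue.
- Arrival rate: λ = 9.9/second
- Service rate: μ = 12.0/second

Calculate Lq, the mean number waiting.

ρ = λ/μ = 9.9/12.0 = 0.8250
For M/M/1: Lq = λ²/(μ(μ-λ))
Lq = 98.01/(12.0 × 2.10)
Lq = 3.8893 packets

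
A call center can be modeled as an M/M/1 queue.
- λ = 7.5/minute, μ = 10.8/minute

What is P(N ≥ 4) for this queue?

ρ = λ/μ = 7.5/10.8 = 0.69444
P(N ≥ n) = ρⁿ
P(N ≥ 4) = 0.69444^4
P(N ≥ 4) = 0.2326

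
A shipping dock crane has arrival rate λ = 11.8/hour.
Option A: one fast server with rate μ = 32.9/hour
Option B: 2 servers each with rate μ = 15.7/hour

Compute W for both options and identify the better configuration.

Option A: single server μ = 32.9 (M/M/1)
  ρ_A = 11.8/32.9 = 0.3587
  W_A = 1/(μ-λ) = 1/(32.9-11.8) = 1/21.10 = 0.04739

Option B: 2 servers μ = 15.7 (M/M/2)
  ρ_B = λ/(cμ) = 11.8/(2×15.7) = 0.3758
  Offered load a = λ/μ = cρ = 11.8/15.7 = 0.7516
  P₀ = [ Σₙ₌₀^1 aⁿ/n! + a^2/(2!(1-ρ)) ]⁻¹
  Σ = a^0/0! + a^1/1! = 1.0000 + 0.7516 = 1.7516
  a^2/(2!(1-ρ)) = 0.5649/(2 × 0.6242) = 0.4525
  P₀ = 1/(1.7516 + 0.4525) = 0.4537
  Lq = P₀·a^2·ρ / (2!(1-ρ)²) = 0.4537 × 0.5649 × 0.3758 / (2 × 0.3896) = 0.1236
  Wq_B = Lq/λ = 0.123597/11.8 = 0.010474
  W_B = Wq_B + 1/μ = 0.010474 + 0.063694 = 0.07417

Since W_A = 0.04739 < W_B = 0.07417, Option A (single fast server) has the shorter time in system.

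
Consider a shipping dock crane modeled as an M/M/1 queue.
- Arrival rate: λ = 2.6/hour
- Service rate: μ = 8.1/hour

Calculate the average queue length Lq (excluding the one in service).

ρ = λ/μ = 2.6/8.1 = 0.3210
For M/M/1: Lq = λ²/(μ(μ-λ))
Lq = 6.76/(8.1 × 5.50)
Lq = 0.1517 containers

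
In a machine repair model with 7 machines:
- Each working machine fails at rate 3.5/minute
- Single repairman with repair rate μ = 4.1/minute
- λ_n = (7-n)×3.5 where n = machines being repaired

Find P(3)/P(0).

P(3)/P(0) = ∏_{i=0}^{3-1} λ_i/μ_{i+1}
= (7-0)×3.5/4.1 × (7-1)×3.5/4.1 × (7-2)×3.5/4.1
= 130.6387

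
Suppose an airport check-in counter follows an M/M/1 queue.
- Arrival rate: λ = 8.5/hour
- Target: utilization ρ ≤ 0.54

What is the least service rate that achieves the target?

ρ = λ/μ, so μ = λ/ρ
μ ≥ 8.5/0.54 = 15.7407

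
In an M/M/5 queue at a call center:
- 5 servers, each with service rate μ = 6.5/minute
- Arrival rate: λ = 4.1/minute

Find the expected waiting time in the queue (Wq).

Traffic intensity: ρ = λ/(cμ) = 4.1/(5×6.5) = 0.1262
Since ρ = 0.1262 < 1, system is stable.
Offered load a = λ/μ = cρ = 4.1/6.5 = 0.6308
P₀ = [ Σₙ₌₀^4 aⁿ/n! + a^5/(5!(1-ρ)) ]⁻¹
Σ = a^0/0! + a^1/1! + a^2/2! + a^3/3! + a^4/4! = 1.0000 + 0.6308 + 0.1989 + 0.04183 + 0.006596 = 1.8781
a^5/(5!(1-ρ)) = 0.099851/(120 × 0.87385) = 0.0009522
P₀ = 1/(1.8781 + 0.0009522) = 0.5322
Lq = P₀·a^5·ρ / (5!(1-ρ)²) = 0.53218 × 0.099851 × 0.12615 / (120 × 0.76361) = 0.00007316
Wq = Lq/λ = 0.00007316/4.1 = 0.00001784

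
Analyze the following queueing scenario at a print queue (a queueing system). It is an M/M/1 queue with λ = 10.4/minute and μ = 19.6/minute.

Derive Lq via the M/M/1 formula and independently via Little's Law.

Method 1 (direct): Lq = λ²/(μ(μ-λ)) = 108.16/(19.6 × 9.20) = 0.5998

Method 2 (Little's Law):
W = 1/(μ-λ) = 1/9.20 = 0.1086957
Wq = W - 1/μ = 0.1086957 - 0.05102041 = 0.057675
Lq = λWq = 10.4 × 0.057675 = 0.5998 ✔ (matches Method 1)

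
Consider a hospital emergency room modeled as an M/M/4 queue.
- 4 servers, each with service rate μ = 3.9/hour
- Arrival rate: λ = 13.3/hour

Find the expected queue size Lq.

Traffic intensity: ρ = λ/(cμ) = 13.3/(4×3.9) = 0.8526
Since ρ = 0.8526 < 1, system is stable.
Offered load a = λ/μ = cρ = 13.3/3.9 = 3.4103
P₀ = [ Σₙ₌₀^3 aⁿ/n! + a^4/(4!(1-ρ)) ]⁻¹
Σ = a^0/0! + a^1/1! + a^2/2! + a^3/3! = 1.0000 + 3.4103 + 5.8149 + 6.6101 = 16.8353
a^4/(4!(1-ρ)) = 135.2534/(24 × 0.147436) = 38.2238
P₀ = 1/(16.8353 + 38.2238) = 0.01816
Lq = P₀·a^4·ρ / (4!(1-ρ)²) = 0.0181623 × 135.2534 × 0.852564 / (24 × 0.0217373) = 4.0145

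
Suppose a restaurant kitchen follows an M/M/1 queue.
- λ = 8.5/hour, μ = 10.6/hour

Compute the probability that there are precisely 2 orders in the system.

ρ = λ/μ = 8.5/10.6 = 0.8019
P(n) = (1-ρ)ρⁿ
P(2) = (1-0.8019) × 0.8019^2
P(2) = 0.1981 × 0.6430
P(2) = 0.1274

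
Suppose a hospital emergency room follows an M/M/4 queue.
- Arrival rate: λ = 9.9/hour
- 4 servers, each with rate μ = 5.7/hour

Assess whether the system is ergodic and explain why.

Stability requires ρ = λ/(cμ) < 1
ρ = 9.9/(4 × 5.7) = 9.9/22.80 = 0.4342
Since 0.4342 < 1, the system is STABLE.
The servers are busy 43.42% of the time.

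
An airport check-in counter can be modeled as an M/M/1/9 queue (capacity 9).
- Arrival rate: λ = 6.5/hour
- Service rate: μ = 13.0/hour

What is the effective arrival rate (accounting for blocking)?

ρ = λ/μ = 6.5/13.0 = 0.5000
P₀ = (1-ρ)/(1-ρ^(K+1)) = (1-0.5000)/(1-0.5000^10) = 0.5000/0.9990 = 0.5005
P_K = P₀×ρ^K = 0.5005 × 0.5000^9 = 0.5005 × 0.001953 = 0.0009775
λ_eff = λ(1-P_K) = 6.5 × (1 - 0.0009775) = 6.5 × 0.99902 = 6.4936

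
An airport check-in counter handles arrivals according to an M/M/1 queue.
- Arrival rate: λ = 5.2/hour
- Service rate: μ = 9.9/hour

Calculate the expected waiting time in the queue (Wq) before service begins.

First, compute utilization: ρ = λ/μ = 5.2/9.9 = 0.5253
For M/M/1: Wq = λ/(μ(μ-λ))
Wq = 5.2/(9.9 × (9.9-5.2))
Wq = 5.2/(9.9 × 4.70)
Wq = 0.1118 hours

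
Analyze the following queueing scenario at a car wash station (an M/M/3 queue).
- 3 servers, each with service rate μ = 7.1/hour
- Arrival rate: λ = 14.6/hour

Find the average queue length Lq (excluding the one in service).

Traffic intensity: ρ = λ/(cμ) = 14.6/(3×7.1) = 0.6854
Since ρ = 0.6854 < 1, system is stable.
Offered load a = λ/μ = cρ = 14.6/7.1 = 2.0563
P₀ = [ Σₙ₌₀^2 aⁿ/n! + a^3/(3!(1-ρ)) ]⁻¹
Σ = a^0/0! + a^1/1! + a^2/2! = 1.0000 + 2.0563 + 2.1143 = 5.1706
a^3/(3!(1-ρ)) = 8.69528/(6 × 0.314554) = 4.6072
P₀ = 1/(5.1706 + 4.6072) = 0.1023
Lq = P₀·a^3·ρ / (3!(1-ρ)²) = 0.10227 × 8.6953 × 0.68545 / (6 × 0.098944) = 1.0268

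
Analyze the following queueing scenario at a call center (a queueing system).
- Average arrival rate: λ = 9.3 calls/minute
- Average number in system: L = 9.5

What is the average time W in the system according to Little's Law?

Little's Law: L = λW, so W = L/λ
W = 9.5/9.3 = 1.0215 minutes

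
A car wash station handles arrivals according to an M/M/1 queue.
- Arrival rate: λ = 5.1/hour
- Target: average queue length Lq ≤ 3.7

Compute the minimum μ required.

For M/M/1: Lq = λ²/(μ(μ-λ))
Need Lq ≤ 3.7, i.e. μ(μ-λ) ≥ λ²/3.7
μ² - 5.1μ - 26.01/3.7 ≥ 0  →  μ² - 5.1μ - 7.02973 ≥ 0
Quadratic formula (positive root): μ = [λ + √(λ² + 4×7.02973)]/2
Discriminant: 26.01 + 4×7.02973 = 54.1289, √54.1289 = 7.3572
μ ≥ (5.1 + 7.3572)/2 = 6.2286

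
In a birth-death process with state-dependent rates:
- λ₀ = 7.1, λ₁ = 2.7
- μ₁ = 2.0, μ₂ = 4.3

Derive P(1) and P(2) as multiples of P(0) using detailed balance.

Balance equations:
State 0: λ₀P₀ = μ₁P₁ → P₁ = (λ₀/μ₁)P₀ = (7.1/2.0)P₀ = 3.5500P₀
State 1: P₂ = (λ₀λ₁)/(μ₁μ₂)P₀ = (7.1×2.7)/(2.0×4.3)P₀ = 2.2291P₀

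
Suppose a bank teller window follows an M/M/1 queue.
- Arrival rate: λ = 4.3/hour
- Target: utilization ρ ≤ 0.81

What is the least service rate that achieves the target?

ρ = λ/μ, so μ = λ/ρ
μ ≥ 4.3/0.81 = 5.3086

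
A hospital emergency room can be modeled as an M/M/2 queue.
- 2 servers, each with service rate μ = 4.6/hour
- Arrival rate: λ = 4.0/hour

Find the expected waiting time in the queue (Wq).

Traffic intensity: ρ = λ/(cμ) = 4.0/(2×4.6) = 0.4348
Since ρ = 0.4348 < 1, system is stable.
Offered load a = λ/μ = cρ = 4.0/4.6 = 0.8696
P₀ = [ Σₙ₌₀^1 aⁿ/n! + a^2/(2!(1-ρ)) ]⁻¹
Σ = a^0/0! + a^1/1! = 1.0000 + 0.8696 = 1.8696
a^2/(2!(1-ρ)) = 0.7561/(2 × 0.5652) = 0.6689
P₀ = 1/(1.8696 + 0.6689) = 0.3939
Lq = P₀·a^2·ρ / (2!(1-ρ)²) = 0.3939 × 0.7561 × 0.4348 / (2 × 0.3195) = 0.2027
Wq = Lq/λ = 0.2027/4.0 = 0.05067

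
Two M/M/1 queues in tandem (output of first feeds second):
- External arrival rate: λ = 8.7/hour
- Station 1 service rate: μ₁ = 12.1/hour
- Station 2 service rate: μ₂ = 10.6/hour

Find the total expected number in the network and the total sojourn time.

By Jackson's theorem, each station behaves as independent M/M/1.
Station 1: ρ₁ = 8.7/12.1 = 0.7190, L₁ = ρ₁/(1-ρ₁) = λ/(μ₁-λ) = 8.7/3.40 = 2.55882
Station 2: ρ₂ = 8.7/10.6 = 0.8208, L₂ = ρ₂/(1-ρ₂) = λ/(μ₂-λ) = 8.7/1.90 = 4.57895
Total: L = L₁ + L₂ = 2.55882 + 4.57895 = 7.1378
W = L/λ = 7.1378/8.7 = 0.8204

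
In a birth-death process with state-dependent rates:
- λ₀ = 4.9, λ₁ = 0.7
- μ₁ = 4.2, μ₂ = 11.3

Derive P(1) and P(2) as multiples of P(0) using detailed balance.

Balance equations:
State 0: λ₀P₀ = μ₁P₁ → P₁ = (λ₀/μ₁)P₀ = (4.9/4.2)P₀ = 1.1667P₀
State 1: P₂ = (λ₀λ₁)/(μ₁μ₂)P₀ = (4.9×0.7)/(4.2×11.3)P₀ = 0.07227P₀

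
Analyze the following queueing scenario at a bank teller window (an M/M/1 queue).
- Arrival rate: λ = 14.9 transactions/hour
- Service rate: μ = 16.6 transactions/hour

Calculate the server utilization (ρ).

Server utilization: ρ = λ/μ
ρ = 14.9/16.6 = 0.8976
The server is busy 89.76% of the time.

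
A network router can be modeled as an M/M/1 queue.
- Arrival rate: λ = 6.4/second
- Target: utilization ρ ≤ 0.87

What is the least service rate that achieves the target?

ρ = λ/μ, so μ = λ/ρ
μ ≥ 6.4/0.87 = 7.3563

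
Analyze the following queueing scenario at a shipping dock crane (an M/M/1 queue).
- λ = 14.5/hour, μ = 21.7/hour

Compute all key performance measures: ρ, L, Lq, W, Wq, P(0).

Step 1: ρ = λ/μ = 14.5/21.7 = 0.6682
Step 2: L = λ/(μ-λ) = 14.5/7.20 = 2.0139
Step 3: Lq = λ²/(μ(μ-λ)) = 210.25/(21.7×7.20) = 1.3457
Step 4: W = 1/(μ-λ) = 1/7.20 = 0.13889
Step 5: Wq = λ/(μ(μ-λ)) = 14.5/(21.7×7.20) = 0.09281
Step 6: P(0) = 1-ρ = 0.3318
Verify: L = λW = 14.5×0.13889 = 2.0139 ✔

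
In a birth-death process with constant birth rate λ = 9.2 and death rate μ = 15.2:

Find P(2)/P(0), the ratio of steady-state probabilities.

For constant rates: P(n)/P(0) = (λ/μ)^n
P(2)/P(0) = (9.2/15.2)^2 = 0.60526^2 = 0.3663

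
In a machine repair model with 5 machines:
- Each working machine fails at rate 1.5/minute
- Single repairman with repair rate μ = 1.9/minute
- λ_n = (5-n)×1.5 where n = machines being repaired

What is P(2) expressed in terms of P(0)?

P(2)/P(0) = ∏_{i=0}^{2-1} λ_i/μ_{i+1}
= (5-0)×1.5/1.9 × (5-1)×1.5/1.9
= 12.4654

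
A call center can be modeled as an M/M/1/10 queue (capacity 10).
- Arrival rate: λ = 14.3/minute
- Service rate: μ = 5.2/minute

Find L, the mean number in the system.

ρ = λ/μ = 14.3/5.2 = 2.7500
P₀ = (1-ρ)/(1-ρ^(K+1)) = (1-2.7500)/(1-2.7500^11) = -1.7500/-68022.6031 = 0.00002573
P_K = P₀×ρ^K = 0.000025727 × 2.7500^10 = 0.000025727 × 24735.8557 = 0.6364
L = ρ[1 - (K+1)ρ^K + Kρ^(K+1)] / [(1-ρ)(1-ρ^(K+1))]
L = 2.7500 × (1 - 11×24735.8557 + 10×68023.6031) / ((1 - 2.7500) × (1 - 68023.6031)) = 9.4287 calls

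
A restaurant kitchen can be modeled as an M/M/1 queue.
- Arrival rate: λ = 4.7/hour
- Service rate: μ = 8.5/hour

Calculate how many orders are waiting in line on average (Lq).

ρ = λ/μ = 4.7/8.5 = 0.5529
For M/M/1: Lq = λ²/(μ(μ-λ))
Lq = 22.09/(8.5 × 3.80)
Lq = 0.6839 orders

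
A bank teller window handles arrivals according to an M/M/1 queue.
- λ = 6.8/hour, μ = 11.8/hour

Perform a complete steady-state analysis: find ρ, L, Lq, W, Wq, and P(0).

Step 1: ρ = λ/μ = 6.8/11.8 = 0.5763
Step 2: L = λ/(μ-λ) = 6.8/5.00 = 1.3600
Step 3: Lq = λ²/(μ(μ-λ)) = 46.24/(11.8×5.00) = 0.7837
Step 4: W = 1/(μ-λ) = 1/5.00 = 0.2000
Step 5: Wq = λ/(μ(μ-λ)) = 6.8/(11.8×5.00) = 0.1153
Step 6: P(0) = 1-ρ = 0.4237
Verify: L = λW = 6.8×0.2000 = 1.3600 ✔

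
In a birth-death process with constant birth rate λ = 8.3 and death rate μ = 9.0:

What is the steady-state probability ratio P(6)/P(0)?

For constant rates: P(n)/P(0) = (λ/μ)^n
P(6)/P(0) = (8.3/9.0)^6 = 0.92222^6 = 0.6152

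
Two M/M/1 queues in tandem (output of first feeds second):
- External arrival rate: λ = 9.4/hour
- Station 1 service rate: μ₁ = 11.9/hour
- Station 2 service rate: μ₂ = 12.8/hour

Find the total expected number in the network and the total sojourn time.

By Jackson's theorem, each station behaves as independent M/M/1.
Station 1: ρ₁ = 9.4/11.9 = 0.7899, L₁ = ρ₁/(1-ρ₁) = λ/(μ₁-λ) = 9.4/2.50 = 3.7600
Station 2: ρ₂ = 9.4/12.8 = 0.7344, L₂ = ρ₂/(1-ρ₂) = λ/(μ₂-λ) = 9.4/3.40 = 2.7647
Total: L = L₁ + L₂ = 3.7600 + 2.7647 = 6.5247
W = L/λ = 6.5247/9.4 = 0.6941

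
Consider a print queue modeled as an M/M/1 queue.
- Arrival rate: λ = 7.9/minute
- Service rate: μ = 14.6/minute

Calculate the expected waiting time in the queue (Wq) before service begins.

First, compute utilization: ρ = λ/μ = 7.9/14.6 = 0.5411
For M/M/1: Wq = λ/(μ(μ-λ))
Wq = 7.9/(14.6 × (14.6-7.9))
Wq = 7.9/(14.6 × 6.70)
Wq = 0.08076 minutes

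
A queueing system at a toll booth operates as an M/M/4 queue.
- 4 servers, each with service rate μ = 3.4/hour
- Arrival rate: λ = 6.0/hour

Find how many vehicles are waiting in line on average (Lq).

Traffic intensity: ρ = λ/(cμ) = 6.0/(4×3.4) = 0.4412
Since ρ = 0.4412 < 1, system is stable.
Offered load a = λ/μ = cρ = 6.0/3.4 = 1.7647
P₀ = [ Σₙ₌₀^3 aⁿ/n! + a^4/(4!(1-ρ)) ]⁻¹
Σ = a^0/0! + a^1/1! + a^2/2! + a^3/3! = 1.0000 + 1.7647 + 1.5571 + 0.9159 = 5.2377
a^4/(4!(1-ρ)) = 9.6982/(24 × 0.5588) = 0.7231
P₀ = 1/(5.2377 + 0.7231) = 0.1678
Lq = P₀·a^4·ρ / (4!(1-ρ)²) = 0.16776 × 9.6982 × 0.44118 / (24 × 0.31228) = 0.09577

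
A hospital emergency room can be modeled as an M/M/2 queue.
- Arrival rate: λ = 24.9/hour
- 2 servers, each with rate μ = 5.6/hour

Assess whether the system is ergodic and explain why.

Stability requires ρ = λ/(cμ) < 1
ρ = 24.9/(2 × 5.6) = 24.9/11.20 = 2.2232
Since 2.2232 ≥ 1, the system is UNSTABLE.
Need c > λ/μ = 24.9/5.6 = 4.45.
Minimum servers needed: c = 5.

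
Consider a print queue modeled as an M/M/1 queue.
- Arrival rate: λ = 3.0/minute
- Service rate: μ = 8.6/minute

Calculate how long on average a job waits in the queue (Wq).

First, compute utilization: ρ = λ/μ = 3.0/8.6 = 0.3488
For M/M/1: Wq = λ/(μ(μ-λ))
Wq = 3.0/(8.6 × (8.6-3.0))
Wq = 3.0/(8.6 × 5.60)
Wq = 0.06229 minutes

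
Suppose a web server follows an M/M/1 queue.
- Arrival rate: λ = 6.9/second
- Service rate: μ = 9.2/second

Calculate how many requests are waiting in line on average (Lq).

ρ = λ/μ = 6.9/9.2 = 0.7500
For M/M/1: Lq = λ²/(μ(μ-λ))
Lq = 47.61/(9.2 × 2.30)
Lq = 2.2500 requests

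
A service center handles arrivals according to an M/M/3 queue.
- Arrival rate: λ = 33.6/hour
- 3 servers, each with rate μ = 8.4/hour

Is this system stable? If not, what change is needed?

Stability requires ρ = λ/(cμ) < 1
ρ = 33.6/(3 × 8.4) = 33.6/25.20 = 1.3333
Since 1.3333 ≥ 1, the system is UNSTABLE.
Need c > λ/μ = 33.6/8.4 = 4.00.
Minimum servers needed: c = 5.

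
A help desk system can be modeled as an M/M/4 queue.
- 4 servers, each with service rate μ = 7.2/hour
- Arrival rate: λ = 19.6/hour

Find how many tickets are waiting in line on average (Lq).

Traffic intensity: ρ = λ/(cμ) = 19.6/(4×7.2) = 0.6806
Since ρ = 0.6806 < 1, system is stable.
Offered load a = λ/μ = cρ = 19.6/7.2 = 2.7222
P₀ = [ Σₙ₌₀^3 aⁿ/n! + a^4/(4!(1-ρ)) ]⁻¹
Σ = a^0/0! + a^1/1! + a^2/2! + a^3/3! = 1.0000 + 2.7222 + 3.7052 + 3.3622 = 10.7896
a^4/(4!(1-ρ)) = 54.9154/(24 × 0.319444) = 7.1629
P₀ = 1/(10.7896 + 7.1629) = 0.05570
Lq = P₀·a^4·ρ / (4!(1-ρ)²) = 0.0557025 × 54.9154 × 0.680556 / (24 × 0.102045) = 0.8500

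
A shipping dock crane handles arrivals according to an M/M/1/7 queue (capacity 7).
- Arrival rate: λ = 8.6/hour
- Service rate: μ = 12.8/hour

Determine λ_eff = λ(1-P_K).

ρ = λ/μ = 8.6/12.8 = 0.67187
P₀ = (1-ρ)/(1-ρ^(K+1)) = (1-0.67187)/(1-0.67187^8) = 0.3281/0.9585 = 0.3423
P_K = P₀×ρ^K = 0.34234 × 0.67187^7 = 0.34234 × 0.061801 = 0.02116
λ_eff = λ(1-P_K) = 8.6 × (1 - 0.02116) = 8.6 × 0.97884 = 8.4180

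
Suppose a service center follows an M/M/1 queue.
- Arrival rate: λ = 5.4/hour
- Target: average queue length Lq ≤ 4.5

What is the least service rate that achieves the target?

For M/M/1: Lq = λ²/(μ(μ-λ))
Need Lq ≤ 4.5, i.e. μ(μ-λ) ≥ λ²/4.5
μ² - 5.4μ - 29.16/4.5 ≥ 0  →  μ² - 5.4μ - 6.4800 ≥ 0
Quadratic formula (positive root): μ = [λ + √(λ² + 4×6.4800)]/2
Discriminant: 29.16 + 4×6.4800 = 55.0800, √55.0800 = 7.4216
μ ≥ (5.4 + 7.4216)/2 = 6.4108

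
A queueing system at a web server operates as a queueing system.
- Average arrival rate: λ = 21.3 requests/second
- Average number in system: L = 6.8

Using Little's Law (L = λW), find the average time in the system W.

Little's Law: L = λW, so W = L/λ
W = 6.8/21.3 = 0.3192 seconds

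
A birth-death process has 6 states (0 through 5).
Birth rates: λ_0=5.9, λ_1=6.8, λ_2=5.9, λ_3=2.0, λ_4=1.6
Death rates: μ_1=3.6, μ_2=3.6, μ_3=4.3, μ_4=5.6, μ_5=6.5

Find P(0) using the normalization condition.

Ratios P(n)/P(0) = (λ₀···λₙ₋₁)/(μ₁···μₙ):
P(1)/P(0) = (5.9)/(3.6) = 1.63889
P(2)/P(0) = (5.9×6.8)/(3.6×3.6) = 3.09568
P(3)/P(0) = (5.9×6.8×5.9)/(3.6×3.6×4.3) = 4.24756
P(4)/P(0) = (5.9×6.8×5.9×2.0)/(3.6×3.6×4.3×5.6) = 1.51699
P(5)/P(0) = (5.9×6.8×5.9×2.0×1.6)/(3.6×3.6×4.3×5.6×6.5) = 0.373412

Normalization: ∑ P(n) = 1
P(0) × (1.00000 + 1.63889 + 3.09568 + 4.24756 + 1.51699 + 0.373412) = 1
P(0) × 11.8725 = 1
P(0) = 1/11.8725 = 0.08423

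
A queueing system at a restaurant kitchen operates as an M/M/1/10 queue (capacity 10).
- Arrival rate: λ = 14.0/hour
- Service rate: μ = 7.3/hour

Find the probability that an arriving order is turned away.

ρ = λ/μ = 14.0/7.3 = 1.9178
P₀ = (1-ρ)/(1-ρ^(K+1)) = (1-1.9178)/(1-1.9178^11) = -0.9178/-1289.7331 = 0.0007116
P_K = P₀×ρ^K = 0.0007116 × 1.9178^10 = 0.0007116 × 673.0280 = 0.4789
Blocking probability = 47.89%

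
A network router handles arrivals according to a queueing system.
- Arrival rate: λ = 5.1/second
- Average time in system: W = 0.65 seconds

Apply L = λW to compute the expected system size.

Little's Law: L = λW
L = 5.1 × 0.65 = 3.3150 packets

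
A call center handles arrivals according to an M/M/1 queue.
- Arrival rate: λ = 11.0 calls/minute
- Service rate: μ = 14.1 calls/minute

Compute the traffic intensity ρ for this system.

Server utilization: ρ = λ/μ
ρ = 11.0/14.1 = 0.7801
The server is busy 78.01% of the time.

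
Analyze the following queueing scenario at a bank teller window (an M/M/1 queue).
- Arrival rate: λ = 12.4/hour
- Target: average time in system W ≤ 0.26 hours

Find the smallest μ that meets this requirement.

For M/M/1: W = 1/(μ-λ)
Need W ≤ 0.26, so 1/(μ-λ) ≤ 0.26
μ - λ ≥ 1/0.26 = 3.8462
μ ≥ 12.4 + 3.8462 = 16.2462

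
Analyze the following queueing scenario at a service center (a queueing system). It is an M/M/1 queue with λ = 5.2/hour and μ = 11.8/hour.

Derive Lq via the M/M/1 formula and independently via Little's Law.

Method 1 (direct): Lq = λ²/(μ(μ-λ)) = 27.04/(11.8 × 6.60) = 0.3472

Method 2 (Little's Law):
W = 1/(μ-λ) = 1/6.60 = 0.15152
Wq = W - 1/μ = 0.15152 - 0.084746 = 0.06677
Lq = λWq = 5.2 × 0.06677 = 0.3472 ✔ (matches Method 1)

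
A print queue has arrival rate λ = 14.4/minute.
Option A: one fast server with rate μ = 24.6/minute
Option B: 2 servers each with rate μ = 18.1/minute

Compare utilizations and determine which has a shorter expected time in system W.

Option A: single server μ = 24.6 (M/M/1)
  ρ_A = 14.4/24.6 = 0.5854
  W_A = 1/(μ-λ) = 1/(24.6-14.4) = 1/10.20 = 0.09804

Option B: 2 servers μ = 18.1 (M/M/2)
  ρ_B = λ/(cμ) = 14.4/(2×18.1) = 0.3978
  Offered load a = λ/μ = cρ = 14.4/18.1 = 0.7956
  P₀ = [ Σₙ₌₀^1 aⁿ/n! + a^2/(2!(1-ρ)) ]⁻¹
  Σ = a^0/0! + a^1/1! = 1.0000 + 0.7956 = 1.7956
  a^2/(2!(1-ρ)) = 0.6329/(2 × 0.6022) = 0.5255
  P₀ = 1/(1.7956 + 0.5255) = 0.4308
  Lq = P₀·a^2·ρ / (2!(1-ρ)²) = 0.43083 × 0.63295 × 0.39779 / (2 × 0.36266) = 0.1496
  Wq_B = Lq/λ = 0.14956/14.4 = 0.010386
  W_B = Wq_B + 1/μ = 0.010386 + 0.055249 = 0.06563

Since W_B = 0.06563 < W_A = 0.09804, Option B (multiple servers) has the shorter time in system.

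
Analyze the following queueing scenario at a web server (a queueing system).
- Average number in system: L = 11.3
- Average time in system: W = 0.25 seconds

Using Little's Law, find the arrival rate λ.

Little's Law: L = λW, so λ = L/W
λ = 11.3/0.25 = 45.2000 requests/second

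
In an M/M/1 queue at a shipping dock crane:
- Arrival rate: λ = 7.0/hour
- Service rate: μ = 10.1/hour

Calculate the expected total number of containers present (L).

ρ = λ/μ = 7.0/10.1 = 0.6931
For M/M/1: L = λ/(μ-λ)
L = 7.0/(10.1-7.0) = 7.0/3.10
L = 2.2581 containers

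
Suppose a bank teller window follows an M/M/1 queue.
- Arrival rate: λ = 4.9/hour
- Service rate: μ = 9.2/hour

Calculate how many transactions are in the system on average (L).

ρ = λ/μ = 4.9/9.2 = 0.5326
For M/M/1: L = λ/(μ-λ)
L = 4.9/(9.2-4.9) = 4.9/4.30
L = 1.1395 transactions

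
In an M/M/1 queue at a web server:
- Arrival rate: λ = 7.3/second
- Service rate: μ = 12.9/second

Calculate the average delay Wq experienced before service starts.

First, compute utilization: ρ = λ/μ = 7.3/12.9 = 0.5659
For M/M/1: Wq = λ/(μ(μ-λ))
Wq = 7.3/(12.9 × (12.9-7.3))
Wq = 7.3/(12.9 × 5.60)
Wq = 0.1011 seconds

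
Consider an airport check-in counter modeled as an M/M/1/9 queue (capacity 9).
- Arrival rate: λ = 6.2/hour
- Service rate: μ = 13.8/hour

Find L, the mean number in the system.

ρ = λ/μ = 6.2/13.8 = 0.449275
P₀ = (1-ρ)/(1-ρ^(K+1)) = (1-0.449275)/(1-0.449275^10) = 0.5507/0.9997 = 0.5509
P_K = P₀×ρ^K = 0.5509 × 0.449275^9 = 0.5509 × 0.0007458 = 0.0004109
L = ρ[1 - (K+1)ρ^K + Kρ^(K+1)] / [(1-ρ)(1-ρ^(K+1))]
L = 0.449275 × (1 - 10×0.0007458 + 9×0.0003351) / ((1 - 0.449275) × (1 - 0.0003351)) = 0.8124 passengers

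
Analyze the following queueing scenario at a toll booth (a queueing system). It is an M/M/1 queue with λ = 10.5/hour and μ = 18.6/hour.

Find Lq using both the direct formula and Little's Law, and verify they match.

Method 1 (direct): Lq = λ²/(μ(μ-λ)) = 110.25/(18.6 × 8.10) = 0.7318

Method 2 (Little's Law):
W = 1/(μ-λ) = 1/8.10 = 0.1234568
Wq = W - 1/μ = 0.1234568 - 0.05376344 = 0.069693
Lq = λWq = 10.5 × 0.069693 = 0.7318 ✔ (matches Method 1)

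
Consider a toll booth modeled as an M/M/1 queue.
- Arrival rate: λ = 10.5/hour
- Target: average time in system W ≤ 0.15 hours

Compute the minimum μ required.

For M/M/1: W = 1/(μ-λ)
Need W ≤ 0.15, so 1/(μ-λ) ≤ 0.15
μ - λ ≥ 1/0.15 = 6.6667
μ ≥ 10.5 + 6.6667 = 17.1667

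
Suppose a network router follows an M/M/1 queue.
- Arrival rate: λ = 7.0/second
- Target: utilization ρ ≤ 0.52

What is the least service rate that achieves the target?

ρ = λ/μ, so μ = λ/ρ
μ ≥ 7.0/0.52 = 13.4615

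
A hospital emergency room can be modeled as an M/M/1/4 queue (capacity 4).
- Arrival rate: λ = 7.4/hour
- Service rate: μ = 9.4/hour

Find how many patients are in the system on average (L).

ρ = λ/μ = 7.4/9.4 = 0.78723
P₀ = (1-ρ)/(1-ρ^(K+1)) = (1-0.78723)/(1-0.78723^5) = 0.2128/0.6977 = 0.3050
P_K = P₀×ρ^K = 0.30498 × 0.78723^4 = 0.30498 × 0.38407 = 0.1171
L = ρ[1 - (K+1)ρ^K + Kρ^(K+1)] / [(1-ρ)(1-ρ^(K+1))]
L = 0.78723 × (1 - 5×0.384067 + 4×0.302349) / ((1 - 0.78723) × (1 - 0.302349)) = 1.5330 patients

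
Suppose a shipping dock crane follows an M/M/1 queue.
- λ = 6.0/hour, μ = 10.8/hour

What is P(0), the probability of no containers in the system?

ρ = λ/μ = 6.0/10.8 = 0.5556
P(0) = 1 - ρ = 1 - 0.5556 = 0.4444
The server is idle 44.44% of the time.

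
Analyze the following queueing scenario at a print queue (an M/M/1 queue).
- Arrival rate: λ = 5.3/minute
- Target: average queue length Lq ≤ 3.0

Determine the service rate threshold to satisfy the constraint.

For M/M/1: Lq = λ²/(μ(μ-λ))
Need Lq ≤ 3.0, i.e. μ(μ-λ) ≥ λ²/3.0
μ² - 5.3μ - 28.09/3.0 ≥ 0  →  μ² - 5.3μ - 9.36333 ≥ 0
Quadratic formula (positive root): μ = [λ + √(λ² + 4×9.36333)]/2
Discriminant: 28.09 + 4×9.36333 = 65.5433, √65.5433 = 8.09588
μ ≥ (5.3 + 8.09588)/2 = 6.6979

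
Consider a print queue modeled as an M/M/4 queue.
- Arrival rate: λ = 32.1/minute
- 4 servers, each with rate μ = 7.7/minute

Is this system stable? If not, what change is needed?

Stability requires ρ = λ/(cμ) < 1
ρ = 32.1/(4 × 7.7) = 32.1/30.80 = 1.0422
Since 1.0422 ≥ 1, the system is UNSTABLE.
Need c > λ/μ = 32.1/7.7 = 4.17.
Minimum servers needed: c = 5.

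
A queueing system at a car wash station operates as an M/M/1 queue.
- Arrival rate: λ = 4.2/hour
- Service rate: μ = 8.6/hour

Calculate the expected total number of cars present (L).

ρ = λ/μ = 4.2/8.6 = 0.4884
For M/M/1: L = λ/(μ-λ)
L = 4.2/(8.6-4.2) = 4.2/4.40
L = 0.9545 cars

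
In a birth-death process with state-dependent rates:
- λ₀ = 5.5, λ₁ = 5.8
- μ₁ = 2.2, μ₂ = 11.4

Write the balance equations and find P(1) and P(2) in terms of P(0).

Balance equations:
State 0: λ₀P₀ = μ₁P₁ → P₁ = (λ₀/μ₁)P₀ = (5.5/2.2)P₀ = 2.5000P₀
State 1: P₂ = (λ₀λ₁)/(μ₁μ₂)P₀ = (5.5×5.8)/(2.2×11.4)P₀ = 1.2719P₀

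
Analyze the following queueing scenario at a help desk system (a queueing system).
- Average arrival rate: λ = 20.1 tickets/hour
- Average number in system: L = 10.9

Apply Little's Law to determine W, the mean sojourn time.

Little's Law: L = λW, so W = L/λ
W = 10.9/20.1 = 0.5423 hours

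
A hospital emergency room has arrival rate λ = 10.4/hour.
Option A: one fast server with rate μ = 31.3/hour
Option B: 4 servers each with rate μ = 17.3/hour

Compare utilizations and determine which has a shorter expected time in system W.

Option A: single server μ = 31.3 (M/M/1)
  ρ_A = 10.4/31.3 = 0.3323
  W_A = 1/(μ-λ) = 1/(31.3-10.4) = 1/20.90 = 0.04785

Option B: 4 servers μ = 17.3 (M/M/4)
  ρ_B = λ/(cμ) = 10.4/(4×17.3) = 0.1503
  Offered load a = λ/μ = cρ = 10.4/17.3 = 0.6012
  P₀ = [ Σₙ₌₀^3 aⁿ/n! + a^4/(4!(1-ρ)) ]⁻¹
  Σ = a^0/0! + a^1/1! + a^2/2! + a^3/3! = 1.0000 + 0.6012 + 0.1807 + 0.03621 = 1.8181
  a^4/(4!(1-ρ)) = 0.1306/(24 × 0.8497) = 0.006404
  P₀ = 1/(1.8181 + 0.006404) = 0.5481
  Lq = P₀·a^4·ρ / (4!(1-ρ)²) = 0.5481 × 0.1306 × 0.1503 / (24 × 0.7220) = 0.0006209
  Wq_B = Lq/λ = 0.0006209/10.4 = 0.00005970
  W_B = Wq_B + 1/μ = 0.00005970 + 0.05780 = 0.05786

Since W_A = 0.04785 < W_B = 0.05786, Option A (single fast server) has the shorter time in system.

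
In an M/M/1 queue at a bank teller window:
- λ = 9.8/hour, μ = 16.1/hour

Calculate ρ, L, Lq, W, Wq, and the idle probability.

Step 1: ρ = λ/μ = 9.8/16.1 = 0.6087
Step 2: L = λ/(μ-λ) = 9.8/6.30 = 1.5556
Step 3: Lq = λ²/(μ(μ-λ)) = 96.04/(16.1×6.30) = 0.9469
Step 4: W = 1/(μ-λ) = 1/6.30 = 0.15873
Step 5: Wq = λ/(μ(μ-λ)) = 9.8/(16.1×6.30) = 0.09662
Step 6: P(0) = 1-ρ = 0.3913
Verify: L = λW = 9.8×0.15873 = 1.5556 ✔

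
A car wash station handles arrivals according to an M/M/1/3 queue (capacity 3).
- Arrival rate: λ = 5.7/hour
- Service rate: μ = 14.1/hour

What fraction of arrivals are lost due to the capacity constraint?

ρ = λ/μ = 5.7/14.1 = 0.40426
P₀ = (1-ρ)/(1-ρ^(K+1)) = (1-0.40426)/(1-0.40426^4) = 0.59574/0.97329 = 0.6121
P_K = P₀×ρ^K = 0.6121 × 0.40426^3 = 0.6121 × 0.06607 = 0.04044
Blocking probability = 4.04%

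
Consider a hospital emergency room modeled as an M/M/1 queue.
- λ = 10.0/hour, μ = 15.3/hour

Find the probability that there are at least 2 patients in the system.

ρ = λ/μ = 10.0/15.3 = 0.6536
P(N ≥ n) = ρⁿ
P(N ≥ 2) = 0.6536^2
P(N ≥ 2) = 0.4272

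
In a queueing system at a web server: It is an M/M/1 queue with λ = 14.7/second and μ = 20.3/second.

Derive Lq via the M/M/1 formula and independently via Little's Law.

Method 1 (direct): Lq = λ²/(μ(μ-λ)) = 216.09/(20.3 × 5.60) = 1.9009

Method 2 (Little's Law):
W = 1/(μ-λ) = 1/5.60 = 0.17857
Wq = W - 1/μ = 0.17857 - 0.049261 = 0.12931
Lq = λWq = 14.7 × 0.12931 = 1.9009 ✔ (matches Method 1)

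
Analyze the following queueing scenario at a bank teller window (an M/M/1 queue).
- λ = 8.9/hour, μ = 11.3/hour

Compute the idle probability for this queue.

ρ = λ/μ = 8.9/11.3 = 0.7876
P(0) = 1 - ρ = 1 - 0.7876 = 0.2124
The server is idle 21.24% of the time.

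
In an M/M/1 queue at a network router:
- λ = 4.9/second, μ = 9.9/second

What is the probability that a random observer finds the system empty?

ρ = λ/μ = 4.9/9.9 = 0.4949
P(0) = 1 - ρ = 1 - 0.4949 = 0.5051
The server is idle 50.51% of the time.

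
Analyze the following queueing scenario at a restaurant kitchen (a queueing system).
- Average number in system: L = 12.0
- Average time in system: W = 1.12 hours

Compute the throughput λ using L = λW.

Little's Law: L = λW, so λ = L/W
λ = 12.0/1.12 = 10.7143 orders/hour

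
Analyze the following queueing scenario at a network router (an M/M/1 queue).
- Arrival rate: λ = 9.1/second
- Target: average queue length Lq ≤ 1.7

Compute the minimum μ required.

For M/M/1: Lq = λ²/(μ(μ-λ))
Need Lq ≤ 1.7, i.e. μ(μ-λ) ≥ λ²/1.7
μ² - 9.1μ - 82.81/1.7 ≥ 0  →  μ² - 9.1μ - 48.711765 ≥ 0
Quadratic formula (positive root): μ = [λ + √(λ² + 4×48.711765)]/2
Discriminant: 82.81 + 4×48.711765 = 277.6571, √277.6571 = 16.6630
μ ≥ (9.1 + 16.6630)/2 = 12.8815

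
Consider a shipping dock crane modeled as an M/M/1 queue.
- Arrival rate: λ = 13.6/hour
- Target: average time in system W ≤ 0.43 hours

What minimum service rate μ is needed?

For M/M/1: W = 1/(μ-λ)
Need W ≤ 0.43, so 1/(μ-λ) ≤ 0.43
μ - λ ≥ 1/0.43 = 2.3256
μ ≥ 13.6 + 2.3256 = 15.9256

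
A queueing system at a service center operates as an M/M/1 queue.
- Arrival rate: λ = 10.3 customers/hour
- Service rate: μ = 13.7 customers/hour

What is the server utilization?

Server utilization: ρ = λ/μ
ρ = 10.3/13.7 = 0.7518
The server is busy 75.18% of the time.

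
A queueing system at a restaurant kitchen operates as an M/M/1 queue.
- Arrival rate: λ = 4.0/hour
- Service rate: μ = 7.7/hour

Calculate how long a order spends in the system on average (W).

First, compute utilization: ρ = λ/μ = 4.0/7.7 = 0.5195
For M/M/1: W = 1/(μ-λ)
W = 1/(7.7-4.0) = 1/3.70
W = 0.2703 hours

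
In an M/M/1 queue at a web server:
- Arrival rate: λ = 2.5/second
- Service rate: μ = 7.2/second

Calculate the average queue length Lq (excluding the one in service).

ρ = λ/μ = 2.5/7.2 = 0.3472
For M/M/1: Lq = λ²/(μ(μ-λ))
Lq = 6.25/(7.2 × 4.70)
Lq = 0.1847 requests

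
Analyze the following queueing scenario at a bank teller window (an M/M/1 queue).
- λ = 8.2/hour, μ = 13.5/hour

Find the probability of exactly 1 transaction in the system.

ρ = λ/μ = 8.2/13.5 = 0.6074
P(n) = (1-ρ)ρⁿ
P(1) = (1-0.6074) × 0.6074^1
P(1) = 0.3926 × 0.6074
P(1) = 0.2385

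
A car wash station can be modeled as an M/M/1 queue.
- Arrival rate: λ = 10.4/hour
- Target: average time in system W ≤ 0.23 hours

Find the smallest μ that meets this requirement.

For M/M/1: W = 1/(μ-λ)
Need W ≤ 0.23, so 1/(μ-λ) ≤ 0.23
μ - λ ≥ 1/0.23 = 4.3478
μ ≥ 10.4 + 4.3478 = 14.7478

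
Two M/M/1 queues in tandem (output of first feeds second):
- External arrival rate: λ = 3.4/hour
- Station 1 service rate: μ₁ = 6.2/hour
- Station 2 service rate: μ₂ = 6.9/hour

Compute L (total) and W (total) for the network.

By Jackson's theorem, each station behaves as independent M/M/1.
Station 1: ρ₁ = 3.4/6.2 = 0.5484, L₁ = ρ₁/(1-ρ₁) = λ/(μ₁-λ) = 3.4/2.80 = 1.2143
Station 2: ρ₂ = 3.4/6.9 = 0.4928, L₂ = ρ₂/(1-ρ₂) = λ/(μ₂-λ) = 3.4/3.50 = 0.9714
Total: L = L₁ + L₂ = 1.2143 + 0.9714 = 2.1857
W = L/λ = 2.1857/3.4 = 0.6429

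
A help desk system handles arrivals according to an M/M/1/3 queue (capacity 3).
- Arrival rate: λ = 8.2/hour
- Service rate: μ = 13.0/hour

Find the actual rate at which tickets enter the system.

ρ = λ/μ = 8.2/13.0 = 0.63077
P₀ = (1-ρ)/(1-ρ^(K+1)) = (1-0.63077)/(1-0.63077^4) = 0.36923/0.84170 = 0.4387
P_K = P₀×ρ^K = 0.4387 × 0.63077^3 = 0.4387 × 0.2510 = 0.1101
λ_eff = λ(1-P_K) = 8.2 × (1 - 0.11009) = 8.2 × 0.88991 = 7.2973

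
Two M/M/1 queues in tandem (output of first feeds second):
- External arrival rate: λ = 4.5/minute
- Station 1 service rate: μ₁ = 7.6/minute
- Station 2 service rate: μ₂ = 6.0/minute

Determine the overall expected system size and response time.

By Jackson's theorem, each station behaves as independent M/M/1.
Station 1: ρ₁ = 4.5/7.6 = 0.5921, L₁ = ρ₁/(1-ρ₁) = λ/(μ₁-λ) = 4.5/3.10 = 1.4516
Station 2: ρ₂ = 4.5/6.0 = 0.7500, L₂ = ρ₂/(1-ρ₂) = λ/(μ₂-λ) = 4.5/1.50 = 3.0000
Total: L = L₁ + L₂ = 1.4516 + 3.0000 = 4.4516
W = L/λ = 4.4516/4.5 = 0.9892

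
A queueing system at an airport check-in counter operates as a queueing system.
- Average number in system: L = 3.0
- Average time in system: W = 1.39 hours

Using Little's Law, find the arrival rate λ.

Little's Law: L = λW, so λ = L/W
λ = 3.0/1.39 = 2.1583 passengers/hour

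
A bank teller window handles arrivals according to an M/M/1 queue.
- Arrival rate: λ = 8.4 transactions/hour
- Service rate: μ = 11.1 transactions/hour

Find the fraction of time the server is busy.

Server utilization: ρ = λ/μ
ρ = 8.4/11.1 = 0.7568
The server is busy 75.68% of the time.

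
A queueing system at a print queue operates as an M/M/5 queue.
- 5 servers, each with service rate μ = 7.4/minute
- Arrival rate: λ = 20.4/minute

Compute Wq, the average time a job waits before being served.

Traffic intensity: ρ = λ/(cμ) = 20.4/(5×7.4) = 0.5514
Since ρ = 0.5514 < 1, system is stable.
Offered load a = λ/μ = cρ = 20.4/7.4 = 2.7568
P₀ = [ Σₙ₌₀^4 aⁿ/n! + a^5/(5!(1-ρ)) ]⁻¹
Σ = a^0/0! + a^1/1! + a^2/2! + a^3/3! + a^4/4! = 1.0000000 + 2.7567568 + 3.7998539 + 3.4917576 + 2.4064816 = 13.4548
a^5/(5!(1-ρ)) = 159.2180/(120 × 0.44865) = 2.9574
P₀ = 1/(13.4548 + 2.9574) = 0.06093
Lq = P₀·a^5·ρ / (5!(1-ρ)²) = 0.06093 × 159.2180 × 0.5514 / (120 × 0.2013) = 0.2214
Wq = Lq/λ = 0.2214/20.4 = 0.01085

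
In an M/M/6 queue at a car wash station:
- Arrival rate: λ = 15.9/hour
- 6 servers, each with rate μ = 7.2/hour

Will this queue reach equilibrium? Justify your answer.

Stability requires ρ = λ/(cμ) < 1
ρ = 15.9/(6 × 7.2) = 15.9/43.20 = 0.3681
Since 0.3681 < 1, the system is STABLE.
The servers are busy 36.81% of the time.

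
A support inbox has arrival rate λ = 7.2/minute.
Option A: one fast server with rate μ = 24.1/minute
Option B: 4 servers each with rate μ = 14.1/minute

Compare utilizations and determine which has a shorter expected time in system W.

Option A: single server μ = 24.1 (M/M/1)
  ρ_A = 7.2/24.1 = 0.2988
  W_A = 1/(μ-λ) = 1/(24.1-7.2) = 1/16.90 = 0.05917

Option B: 4 servers μ = 14.1 (M/M/4)
  ρ_B = λ/(cμ) = 7.2/(4×14.1) = 0.1277
  Offered load a = λ/μ = cρ = 7.2/14.1 = 0.5106
  P₀ = [ Σₙ₌₀^3 aⁿ/n! + a^4/(4!(1-ρ)) ]⁻¹
  Σ = a^0/0! + a^1/1! + a^2/2! + a^3/3! = 1.0000 + 0.5106 + 0.1304 + 0.02219 = 1.6632
  a^4/(4!(1-ρ)) = 0.06799/(24 × 0.8723) = 0.003248
  P₀ = 1/(1.6632 + 0.003248) = 0.6001
  Lq = P₀·a^4·ρ / (4!(1-ρ)²) = 0.60008 × 0.067991 × 0.12766 / (24 × 0.76098) = 0.0002852
  Wq_B = Lq/λ = 0.0002852/7.2 = 0.00003961
  W_B = Wq_B + 1/μ = 0.00003961 + 0.07092 = 0.07096

Since W_A = 0.05917 < W_B = 0.07096, Option A (single fast server) has the shorter time in system.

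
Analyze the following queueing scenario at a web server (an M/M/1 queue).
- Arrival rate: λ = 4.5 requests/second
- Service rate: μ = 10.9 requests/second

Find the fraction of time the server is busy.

Server utilization: ρ = λ/μ
ρ = 4.5/10.9 = 0.4128
The server is busy 41.28% of the time.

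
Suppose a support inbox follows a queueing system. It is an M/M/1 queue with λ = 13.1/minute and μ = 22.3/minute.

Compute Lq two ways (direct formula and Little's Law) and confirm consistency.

Method 1 (direct): Lq = λ²/(μ(μ-λ)) = 171.61/(22.3 × 9.20) = 0.8365

Method 2 (Little's Law):
W = 1/(μ-λ) = 1/9.20 = 0.108696
Wq = W - 1/μ = 0.108696 - 0.0448430 = 0.063853
Lq = λWq = 13.1 × 0.063853 = 0.8365 ✔ (matches Method 1)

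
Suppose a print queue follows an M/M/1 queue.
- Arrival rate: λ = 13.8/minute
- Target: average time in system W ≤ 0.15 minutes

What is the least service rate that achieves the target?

For M/M/1: W = 1/(μ-λ)
Need W ≤ 0.15, so 1/(μ-λ) ≤ 0.15
μ - λ ≥ 1/0.15 = 6.6667
μ ≥ 13.8 + 6.6667 = 20.4667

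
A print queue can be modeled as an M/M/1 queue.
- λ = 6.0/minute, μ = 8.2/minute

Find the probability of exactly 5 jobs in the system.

ρ = λ/μ = 6.0/8.2 = 0.7317
P(n) = (1-ρ)ρⁿ
P(5) = (1-0.7317) × 0.7317^5
P(5) = 0.26830 × 0.20973
P(5) = 0.05627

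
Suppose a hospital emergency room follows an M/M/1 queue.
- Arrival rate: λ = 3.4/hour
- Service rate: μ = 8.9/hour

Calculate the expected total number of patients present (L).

ρ = λ/μ = 3.4/8.9 = 0.3820
For M/M/1: L = λ/(μ-λ)
L = 3.4/(8.9-3.4) = 3.4/5.50
L = 0.6182 patients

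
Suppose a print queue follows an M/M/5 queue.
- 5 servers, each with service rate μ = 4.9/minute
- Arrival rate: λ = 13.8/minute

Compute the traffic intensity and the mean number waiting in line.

Traffic intensity: ρ = λ/(cμ) = 13.8/(5×4.9) = 0.5633
Since ρ = 0.5633 < 1, system is stable.
Offered load a = λ/μ = cρ = 13.8/4.9 = 2.8163
P₀ = [ Σₙ₌₀^4 aⁿ/n! + a^5/(5!(1-ρ)) ]⁻¹
Σ = a^0/0! + a^1/1! + a^2/2! + a^3/3! + a^4/4! = 1.00000 + 2.81633 + 3.96585 + 3.72304 + 2.62132 = 14.1265
a^5/(5!(1-ρ)) = 177.1801/(120 × 0.43673) = 3.3808
P₀ = 1/(14.1265 + 3.3808) = 0.05712
Lq = P₀·a^5·ρ / (5!(1-ρ)²) = 0.05712 × 177.1801 × 0.5633 / (120 × 0.1907) = 0.2491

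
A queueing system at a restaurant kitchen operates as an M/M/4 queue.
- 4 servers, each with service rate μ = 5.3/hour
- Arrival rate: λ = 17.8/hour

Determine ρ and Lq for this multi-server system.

Traffic intensity: ρ = λ/(cμ) = 17.8/(4×5.3) = 0.8396
Since ρ = 0.8396 < 1, system is stable.
Offered load a = λ/μ = cρ = 17.8/5.3 = 3.3585
P₀ = [ Σₙ₌₀^3 aⁿ/n! + a^4/(4!(1-ρ)) ]⁻¹
Σ = a^0/0! + a^1/1! + a^2/2! + a^3/3! = 1.0000 + 3.3585 + 5.6397 + 6.3137 = 16.3119
a^4/(4!(1-ρ)) = 127.2262/(24 × 0.160377) = 33.0539
P₀ = 1/(16.3119 + 33.0539) = 0.02026
Lq = P₀·a^4·ρ / (4!(1-ρ)²) = 0.020257 × 127.2262 × 0.83962 / (24 × 0.025721) = 3.5054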